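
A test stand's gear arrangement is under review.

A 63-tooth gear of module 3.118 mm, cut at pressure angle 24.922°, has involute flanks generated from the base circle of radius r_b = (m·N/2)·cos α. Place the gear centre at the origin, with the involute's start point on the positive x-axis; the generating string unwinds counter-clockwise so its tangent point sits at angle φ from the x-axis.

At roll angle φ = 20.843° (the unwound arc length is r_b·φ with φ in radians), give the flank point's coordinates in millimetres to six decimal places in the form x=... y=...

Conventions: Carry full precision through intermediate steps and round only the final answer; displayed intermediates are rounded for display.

class = single-mesh tooth geometry [base-circle involute, m = 3.118, 63T]
pitch radius r_p = m·N/2 = 3.118·63/2 = 98.217000
base radius r_b = r_p·cos α = 98.217000·cos 24.922° = 89.071257
roll angle φ = 20.843° = 0.36377898 rad
x = r_b·(cos φ + φ·sin φ) = 94.771331
y = r_b·(sin φ − φ·cos φ) = 1.410493

x=94.771331 y=1.410493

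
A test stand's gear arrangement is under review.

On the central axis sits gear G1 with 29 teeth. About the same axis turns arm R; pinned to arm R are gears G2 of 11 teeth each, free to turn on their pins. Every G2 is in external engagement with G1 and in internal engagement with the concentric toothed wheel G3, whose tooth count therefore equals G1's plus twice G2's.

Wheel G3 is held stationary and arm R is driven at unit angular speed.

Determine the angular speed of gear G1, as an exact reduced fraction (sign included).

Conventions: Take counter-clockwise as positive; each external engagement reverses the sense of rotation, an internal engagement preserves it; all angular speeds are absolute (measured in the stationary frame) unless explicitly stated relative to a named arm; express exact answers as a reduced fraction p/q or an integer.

80/29

class = planetary set [G3 = 29+2·11 = 51; Willis about the carrier]
ring teeth: 29 + 2·11 = 51
29(ω_sun−ω_arm) = −51(ω_ring−ω_arm),  ω_ring = 0, ω_arm = 1
ω_sun = 1 − (51/29)(0−1) = 80/29
exact speed ratio = 80/29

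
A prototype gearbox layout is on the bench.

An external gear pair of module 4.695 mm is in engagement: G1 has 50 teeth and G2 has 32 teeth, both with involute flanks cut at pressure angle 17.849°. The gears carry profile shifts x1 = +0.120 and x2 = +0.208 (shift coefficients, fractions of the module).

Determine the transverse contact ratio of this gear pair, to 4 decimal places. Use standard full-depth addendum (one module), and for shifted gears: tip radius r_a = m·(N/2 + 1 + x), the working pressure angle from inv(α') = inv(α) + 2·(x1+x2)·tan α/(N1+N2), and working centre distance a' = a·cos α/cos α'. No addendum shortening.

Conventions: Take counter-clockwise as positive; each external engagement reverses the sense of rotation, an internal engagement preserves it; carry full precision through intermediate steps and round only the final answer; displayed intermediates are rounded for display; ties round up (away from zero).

1.7440

recognized (one external pair, fixed centres): single-mesh tooth geometry, m = 4.695, N1 = 50, N2 = 32
base radii: r_b1 = 111.725461, r_b2 = 71.504295
tip radii: r_a1 = 122.633400, r_a2 = 80.791560
inv(α') = inv(17.849°) + 2·(+0.120+0.208)·tan α/(50+32) = 0.01306075  ⇒  α' = 19.16550°
a' = a·cos α / cos α' = 192.4950·cos 17.849°/cos 19.16550° = 193.981324
action lengths: √(r_a1²−r_b1²) = 50.560580, √(r_a2²−r_b2²) = 37.608669
base pitch p_b = π·m·cos α = 14.039835
CR = (50.560580 + 37.608669 − 193.981324·sin 19.16550°)/14.039835 = 1.744007
contact ratio ≈ 1.7440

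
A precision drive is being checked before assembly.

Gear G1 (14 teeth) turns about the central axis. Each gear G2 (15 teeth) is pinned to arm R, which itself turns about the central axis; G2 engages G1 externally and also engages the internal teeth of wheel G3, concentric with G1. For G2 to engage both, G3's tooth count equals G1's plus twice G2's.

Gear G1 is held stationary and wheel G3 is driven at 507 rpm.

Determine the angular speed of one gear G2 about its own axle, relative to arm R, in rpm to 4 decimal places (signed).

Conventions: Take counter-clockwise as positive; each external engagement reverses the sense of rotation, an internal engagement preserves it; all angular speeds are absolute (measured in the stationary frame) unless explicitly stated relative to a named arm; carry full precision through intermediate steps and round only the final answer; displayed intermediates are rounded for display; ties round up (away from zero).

+358.9793 rpm

topology: planetary set — G1 14T / G2 15T / G3 44T, arm = carrier (Willis)
normalise by the input: solve with ω_ring = 1, then scale by 507 rpm
ring teeth: 14 + 2·15 = 44
14(ω_sun−ω_arm) = −44(ω_ring−ω_arm),  ω_sun = 0, ω_ring = 1
14(0−ω_arm) = −44(1−ω_arm)  ⇒  58·ω_arm = 44  ⇒  ω_arm = 22/29
sun–planet mesh: 14·(0−22/29) = −15·(ω_p−ω_arm)  ⇒  ω_p−ω_arm = 308/435
scale: ω_p−ω_arm = 308/435 × 507 rpm = +358.9793 rpm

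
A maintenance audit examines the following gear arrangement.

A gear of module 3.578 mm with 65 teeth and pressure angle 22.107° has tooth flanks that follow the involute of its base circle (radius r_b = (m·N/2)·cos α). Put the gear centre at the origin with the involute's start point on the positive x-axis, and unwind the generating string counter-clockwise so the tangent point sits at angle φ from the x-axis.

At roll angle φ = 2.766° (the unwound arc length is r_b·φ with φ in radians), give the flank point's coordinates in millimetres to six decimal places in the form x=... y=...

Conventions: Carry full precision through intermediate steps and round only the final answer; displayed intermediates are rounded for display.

single-mesh involute tooth geometry (65T wheel at module 3.578)
pitch radius r_p = m·N/2 = 3.578·65/2 = 116.285000
base radius r_b = r_p·cos α = 116.285000·cos 22.107° = 107.736036
roll angle φ = 2.766° = 0.04827581 rad
x = r_b·(cos φ + φ·sin φ) = 107.861505
y = r_b·(sin φ − φ·cos φ) = 0.004039

x=107.861505 y=0.004039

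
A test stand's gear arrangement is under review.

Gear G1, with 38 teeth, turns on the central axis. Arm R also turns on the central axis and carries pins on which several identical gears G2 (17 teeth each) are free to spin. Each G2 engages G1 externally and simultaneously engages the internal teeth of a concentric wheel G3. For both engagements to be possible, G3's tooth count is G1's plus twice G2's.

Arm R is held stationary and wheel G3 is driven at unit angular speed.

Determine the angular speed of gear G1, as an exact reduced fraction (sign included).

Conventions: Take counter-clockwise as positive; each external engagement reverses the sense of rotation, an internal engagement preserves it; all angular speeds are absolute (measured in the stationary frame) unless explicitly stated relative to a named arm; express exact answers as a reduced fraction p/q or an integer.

topology: planetary set — G1 38T / G2 17T / G3 72T, arm = carrier (Willis)
ring teeth: 38 + 2·17 = 72
38(ω_sun−ω_arm) = −72(ω_ring−ω_arm),  ω_arm = 0, ω_ring = 1
ω_sun = 0 − (72/38)(1−0) = -36/19
exact speed ratio = -36/19

-36/19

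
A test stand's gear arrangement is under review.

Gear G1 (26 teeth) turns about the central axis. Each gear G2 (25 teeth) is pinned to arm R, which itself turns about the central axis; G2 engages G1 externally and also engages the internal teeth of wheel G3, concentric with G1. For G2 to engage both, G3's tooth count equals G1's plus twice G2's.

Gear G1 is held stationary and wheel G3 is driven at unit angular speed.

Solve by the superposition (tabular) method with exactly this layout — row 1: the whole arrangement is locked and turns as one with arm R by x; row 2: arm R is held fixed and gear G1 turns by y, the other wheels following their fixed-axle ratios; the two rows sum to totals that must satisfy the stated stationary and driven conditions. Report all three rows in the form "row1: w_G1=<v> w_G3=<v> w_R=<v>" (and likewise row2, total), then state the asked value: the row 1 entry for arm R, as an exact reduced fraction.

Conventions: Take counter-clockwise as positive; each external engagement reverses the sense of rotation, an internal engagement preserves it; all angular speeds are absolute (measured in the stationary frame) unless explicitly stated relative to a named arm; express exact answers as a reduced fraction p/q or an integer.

planetary set (26T centre, 25T on arm, 76T internal) — Willis relation
superposition row 1 [locked train]: every member turns x
superposition row 2 [arm held]: sun y, ring −(26/76)·y, arm 0
boundary: total ω_sun = x + y = 0 and total ω_ring = x − (26/76)·y = 1  ⇒  y = -38/51, x = 38/51
row 2 ring = −(26/76)·(-38/51) = 13/51
totals (row 1 + row 2): sun 38/51 + (-38/51) = 0, ring 38/51 + 13/51 = 1, arm 38/51 + 0 = 38/51
asked cell (row1, arm) = 38/51

row1: w_G1=38/51 w_G3=38/51 w_R=38/51
row2: w_G1=-38/51 w_G3=13/51 w_R=0
total: w_G1=0 w_G3=1 w_R=38/51
asked value: 38/51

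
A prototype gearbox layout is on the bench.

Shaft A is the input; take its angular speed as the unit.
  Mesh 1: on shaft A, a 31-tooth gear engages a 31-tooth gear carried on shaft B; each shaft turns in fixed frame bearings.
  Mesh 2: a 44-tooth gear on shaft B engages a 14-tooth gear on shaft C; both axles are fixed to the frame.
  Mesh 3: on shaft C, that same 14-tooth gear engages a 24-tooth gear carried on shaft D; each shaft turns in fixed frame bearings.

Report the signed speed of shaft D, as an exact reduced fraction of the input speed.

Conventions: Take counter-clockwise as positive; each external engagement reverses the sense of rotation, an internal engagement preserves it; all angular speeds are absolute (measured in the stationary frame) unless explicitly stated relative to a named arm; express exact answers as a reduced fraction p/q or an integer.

3-mesh fixed-axis compound train (all bearings frame-fixed)
mesh 1 [31T→31T]: |ω|/ω_in = 1×31/31 = 1, sense flips to −
mesh 2 [44T→14T]: |ω|/ω_in = 1×44/14 = 22/7, sense flips to +
mesh 3 [14T→24T]: |ω|/ω_in = (22/7)×14/24 = 11/6, sense flips to −
signed output speed (× input speed) = -11/6

-11/6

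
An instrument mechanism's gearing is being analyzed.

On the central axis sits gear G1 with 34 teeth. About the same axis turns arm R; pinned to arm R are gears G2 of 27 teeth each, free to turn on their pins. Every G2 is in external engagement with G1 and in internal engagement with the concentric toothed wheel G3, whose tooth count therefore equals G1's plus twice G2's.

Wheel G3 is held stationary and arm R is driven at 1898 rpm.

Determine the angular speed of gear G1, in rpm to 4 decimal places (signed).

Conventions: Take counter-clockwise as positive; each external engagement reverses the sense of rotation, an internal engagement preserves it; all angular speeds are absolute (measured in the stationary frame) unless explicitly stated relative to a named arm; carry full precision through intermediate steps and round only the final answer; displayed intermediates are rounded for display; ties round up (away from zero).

planetary set (34T centre, 27T on arm, 88T internal) — Willis relation
normalise by the input: solve with ω_arm = 1, then scale by 1898 rpm
ring teeth: 34 + 2·27 = 88
34(ω_sun−ω_arm) = −88(ω_ring−ω_arm),  ω_ring = 0, ω_arm = 1
ω_sun = 1 − (88/34)(0−1) = 61/17
scale: ω_sun = 61/17 × 1898 rpm = +6810.4706 rpm

+6810.4706 rpm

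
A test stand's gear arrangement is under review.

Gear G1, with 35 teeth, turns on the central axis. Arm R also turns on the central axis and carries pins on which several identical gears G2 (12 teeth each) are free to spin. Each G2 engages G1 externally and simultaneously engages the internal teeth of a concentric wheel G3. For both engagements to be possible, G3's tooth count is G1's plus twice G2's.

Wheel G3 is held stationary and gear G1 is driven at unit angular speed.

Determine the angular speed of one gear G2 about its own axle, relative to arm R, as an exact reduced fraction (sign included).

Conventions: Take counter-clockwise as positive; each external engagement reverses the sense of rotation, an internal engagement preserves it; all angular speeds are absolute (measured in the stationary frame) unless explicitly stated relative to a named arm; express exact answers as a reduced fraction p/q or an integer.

topology: planetary set — G1 35T / G2 12T / G3 59T, arm = carrier (Willis)
ring teeth: 35 + 2·12 = 59
35(ω_sun−ω_arm) = −59(ω_ring−ω_arm),  ω_ring = 0, ω_sun = 1
35(1−ω_arm) = −59(0−ω_arm)  ⇒  94·ω_arm = 35  ⇒  ω_arm = 35/94
sun–planet mesh: 35·(1−35/94) = −12·(ω_p−ω_arm)  ⇒  ω_p−ω_arm = -2065/1128
exact speed ratio = -2065/1128

-2065/1128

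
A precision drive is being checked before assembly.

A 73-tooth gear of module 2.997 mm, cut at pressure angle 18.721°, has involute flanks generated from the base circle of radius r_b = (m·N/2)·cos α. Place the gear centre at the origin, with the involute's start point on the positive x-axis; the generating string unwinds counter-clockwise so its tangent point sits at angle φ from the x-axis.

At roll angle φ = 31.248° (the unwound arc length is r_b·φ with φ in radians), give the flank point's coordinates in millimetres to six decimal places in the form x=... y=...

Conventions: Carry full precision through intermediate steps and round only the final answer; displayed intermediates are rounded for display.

single-mesh involute tooth geometry (73T wheel at module 2.997)
pitch radius r_p = m·N/2 = 2.997·73/2 = 109.390500
base radius r_b = r_p·cos α = 109.390500·cos 18.721° = 103.602944
roll angle φ = 31.248° = 0.54538048 rad
x = r_b·(cos φ + φ·sin φ) = 117.883835
y = r_b·(sin φ − φ·cos φ) = 5.437216

x=117.883835 y=5.437216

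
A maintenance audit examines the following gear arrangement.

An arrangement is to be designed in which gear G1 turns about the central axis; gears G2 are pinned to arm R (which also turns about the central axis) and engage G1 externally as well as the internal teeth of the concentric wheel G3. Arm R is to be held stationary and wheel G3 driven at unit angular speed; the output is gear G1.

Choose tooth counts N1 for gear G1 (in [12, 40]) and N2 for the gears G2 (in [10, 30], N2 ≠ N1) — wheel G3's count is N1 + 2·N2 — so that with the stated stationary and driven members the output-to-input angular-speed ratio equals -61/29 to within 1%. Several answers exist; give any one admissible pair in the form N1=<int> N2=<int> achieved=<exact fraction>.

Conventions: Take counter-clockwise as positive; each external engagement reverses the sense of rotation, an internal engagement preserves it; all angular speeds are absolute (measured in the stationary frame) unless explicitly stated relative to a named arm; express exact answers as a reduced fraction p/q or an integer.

N1=29 N2=16 achieved=-61/29

planetary set to be sized for -61/29 (Willis relation)
Willis with ω_arm = 0: ω_sun/ω_ring = −N3/N1; set equal to -61/29  ⇒  N3/N1 = −(-61/29) = 61/29
N3 = N1 + 2·N2  ⇒  N2/N1 = (N3/N1 − 1)/2 = (61/29 − 1)/2 = 16/29
smallest multiple with N1 ≥ 12 and N2 ≥ 10: k = 1  ⇒  N1 = 1·29 = 29, N2 = 1·16 = 16 (N1 ≤ 40, N2 ≤ 30, N2 ≠ N1 ✓), N3 = 29 + 2·16 = 61
check: −N3/N1 with N1 = 29, N3 = 61 gives -61/29; |achieved − target| = 0 ≤ 61/2900 ✓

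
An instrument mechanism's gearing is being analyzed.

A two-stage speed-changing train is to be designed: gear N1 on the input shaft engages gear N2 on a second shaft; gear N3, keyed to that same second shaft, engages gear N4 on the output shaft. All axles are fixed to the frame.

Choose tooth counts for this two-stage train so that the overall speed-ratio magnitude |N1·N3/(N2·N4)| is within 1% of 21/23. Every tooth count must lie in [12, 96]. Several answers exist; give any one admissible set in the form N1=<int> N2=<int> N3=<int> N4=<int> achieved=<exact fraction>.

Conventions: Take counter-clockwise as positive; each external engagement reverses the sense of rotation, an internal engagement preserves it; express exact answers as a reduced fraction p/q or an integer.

N1=12 N2=23 N3=21 N4=12 achieved=21/23

class = fixed-axis compound train [2-stage, 21/23 wanted]
target = 21/23 in lowest terms: an exact hit needs N1·N3 = k·21 and N2·N4 = k·23 for one integer k, every count in [12, 96]; additionally prefer no 1:1 stage (N1 ≠ N2, N3 ≠ N4)
k = 1…11: no 1:1-free in-range split of k·21 and k·23 into factor pairs; take k = 12
k = 12: N1·N3 = 252 = 12·21, N2·N4 = 276 = 23·12
achieved = 12·21/(23·12) = 21/23; |achieved − target| = 0 ≤ 21/2300 ✓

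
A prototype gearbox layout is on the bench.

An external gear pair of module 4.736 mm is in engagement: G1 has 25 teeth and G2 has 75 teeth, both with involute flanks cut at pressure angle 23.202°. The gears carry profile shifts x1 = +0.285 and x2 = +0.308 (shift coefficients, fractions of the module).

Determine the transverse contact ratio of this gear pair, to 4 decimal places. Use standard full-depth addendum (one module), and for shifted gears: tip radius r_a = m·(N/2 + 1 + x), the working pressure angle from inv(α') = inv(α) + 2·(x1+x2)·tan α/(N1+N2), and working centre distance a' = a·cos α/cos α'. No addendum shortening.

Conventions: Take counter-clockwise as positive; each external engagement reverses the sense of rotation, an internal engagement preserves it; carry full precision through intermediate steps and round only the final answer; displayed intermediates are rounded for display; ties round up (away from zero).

class = single-mesh tooth geometry [involute pair 25T × 75T, m = 4.736]
base radii: r_b1 = 54.411998, r_b2 = 163.235994
tip radii: r_a1 = 65.285760, r_a2 = 183.794688
inv(α') = inv(23.202°) + 2·(+0.285+0.308)·tan α/(25+75) = 0.02877427  ⇒  α' = 24.67885°
a' = a·cos α / cos α' = 236.8000·cos 23.202°/cos 24.67885° = 239.525702
action lengths: √(r_a1²−r_b1²) = 36.077208, √(r_a2²−r_b2²) = 84.465955
base pitch p_b = π·m·cos α = 13.675227
CR = (36.077208 + 84.465955 − 239.525702·sin 24.67885°)/13.675227 = 1.501518
contact ratio ≈ 1.5015

1.5015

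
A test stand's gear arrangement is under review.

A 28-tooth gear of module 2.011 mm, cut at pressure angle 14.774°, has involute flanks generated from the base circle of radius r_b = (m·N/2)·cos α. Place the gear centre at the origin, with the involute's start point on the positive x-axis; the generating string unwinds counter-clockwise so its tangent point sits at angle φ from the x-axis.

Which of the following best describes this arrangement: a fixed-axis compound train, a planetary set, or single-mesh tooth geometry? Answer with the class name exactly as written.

topology: single-mesh involute geometry — m = 2.011, N = 28
classification: single-mesh tooth geometry

single-mesh tooth geometry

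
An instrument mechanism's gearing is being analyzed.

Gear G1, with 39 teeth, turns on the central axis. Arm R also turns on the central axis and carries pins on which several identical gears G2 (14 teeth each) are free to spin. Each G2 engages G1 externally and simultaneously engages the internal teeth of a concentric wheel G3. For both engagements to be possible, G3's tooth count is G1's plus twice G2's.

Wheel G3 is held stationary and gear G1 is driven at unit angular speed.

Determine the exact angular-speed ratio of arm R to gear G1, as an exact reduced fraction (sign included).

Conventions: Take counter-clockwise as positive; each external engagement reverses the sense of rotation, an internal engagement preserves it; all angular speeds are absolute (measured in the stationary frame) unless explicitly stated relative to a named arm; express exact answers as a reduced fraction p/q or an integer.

39/106

class = planetary set [G3 = 39+2·14 = 67; Willis about the carrier]
ring teeth: 39 + 2·14 = 67
39(ω_sun−ω_arm) = −67(ω_ring−ω_arm),  ω_ring = 0, ω_sun = 1
39(1−ω_arm) = −67(0−ω_arm)  ⇒  106·ω_arm = 39  ⇒  ω_arm = 39/106
ω_out/ω_in = 39/106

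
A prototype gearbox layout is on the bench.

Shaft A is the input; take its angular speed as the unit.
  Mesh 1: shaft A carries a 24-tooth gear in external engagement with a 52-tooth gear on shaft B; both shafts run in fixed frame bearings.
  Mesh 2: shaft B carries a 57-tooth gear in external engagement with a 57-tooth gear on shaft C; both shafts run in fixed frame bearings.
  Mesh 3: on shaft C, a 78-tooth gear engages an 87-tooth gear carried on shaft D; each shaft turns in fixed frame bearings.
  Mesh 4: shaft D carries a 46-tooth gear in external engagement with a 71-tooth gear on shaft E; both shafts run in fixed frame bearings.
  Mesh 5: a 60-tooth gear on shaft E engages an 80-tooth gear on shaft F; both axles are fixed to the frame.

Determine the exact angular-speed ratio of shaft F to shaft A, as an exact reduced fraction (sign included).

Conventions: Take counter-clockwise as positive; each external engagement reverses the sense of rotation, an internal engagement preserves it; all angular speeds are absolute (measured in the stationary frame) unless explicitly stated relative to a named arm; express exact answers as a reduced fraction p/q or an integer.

-414/2059

class = fixed-axis compound train [5 meshes; 5 ratios multiply, 5 sense flips]
mesh 1 [24T→52T]: running ratio 6/13, sense −
mesh 2 [57T→57T]: running ratio 6/13, sense +
mesh 3 [78T→87T]: running ratio 12/29, sense −
mesh 4 [46T→71T]: running ratio 552/2059, sense +
mesh 5 [60T→80T]: running ratio 414/2059, sense −
ω_out/ω_in = -414/2059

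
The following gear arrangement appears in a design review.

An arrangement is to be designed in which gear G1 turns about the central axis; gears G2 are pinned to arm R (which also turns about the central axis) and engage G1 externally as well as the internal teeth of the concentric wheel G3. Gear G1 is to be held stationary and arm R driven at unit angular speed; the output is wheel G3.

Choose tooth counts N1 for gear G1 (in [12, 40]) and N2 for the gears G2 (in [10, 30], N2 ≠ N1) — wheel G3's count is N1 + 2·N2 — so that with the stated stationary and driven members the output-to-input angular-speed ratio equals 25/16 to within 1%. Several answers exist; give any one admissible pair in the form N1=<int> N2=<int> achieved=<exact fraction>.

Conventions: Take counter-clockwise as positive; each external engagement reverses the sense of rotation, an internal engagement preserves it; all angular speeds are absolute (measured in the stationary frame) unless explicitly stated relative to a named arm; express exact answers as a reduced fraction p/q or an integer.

topology: planetary set — design target 25/16, arm = carrier (Willis)
Willis with ω_sun = 0: ω_ring/ω_arm = (N1+N3)/N3; set equal to 25/16  ⇒  N3/N1 = 1/(25/16 − 1) = 16/9
N3 = N1 + 2·N2  ⇒  N2/N1 = (N3/N1 − 1)/2 = (16/9 − 1)/2 = 7/18
smallest multiple with N1 ≥ 12 and N2 ≥ 10: k = 2  ⇒  N1 = 2·18 = 36, N2 = 2·7 = 14 (N1 ≤ 40, N2 ≤ 30, N2 ≠ N1 ✓), N3 = 36 + 2·14 = 64
check: (N1+N3)/N3 with N1 = 36, N3 = 64 gives 25/16; |achieved − target| = 0 ≤ 1/64 ✓

N1=36 N2=14 achieved=25/16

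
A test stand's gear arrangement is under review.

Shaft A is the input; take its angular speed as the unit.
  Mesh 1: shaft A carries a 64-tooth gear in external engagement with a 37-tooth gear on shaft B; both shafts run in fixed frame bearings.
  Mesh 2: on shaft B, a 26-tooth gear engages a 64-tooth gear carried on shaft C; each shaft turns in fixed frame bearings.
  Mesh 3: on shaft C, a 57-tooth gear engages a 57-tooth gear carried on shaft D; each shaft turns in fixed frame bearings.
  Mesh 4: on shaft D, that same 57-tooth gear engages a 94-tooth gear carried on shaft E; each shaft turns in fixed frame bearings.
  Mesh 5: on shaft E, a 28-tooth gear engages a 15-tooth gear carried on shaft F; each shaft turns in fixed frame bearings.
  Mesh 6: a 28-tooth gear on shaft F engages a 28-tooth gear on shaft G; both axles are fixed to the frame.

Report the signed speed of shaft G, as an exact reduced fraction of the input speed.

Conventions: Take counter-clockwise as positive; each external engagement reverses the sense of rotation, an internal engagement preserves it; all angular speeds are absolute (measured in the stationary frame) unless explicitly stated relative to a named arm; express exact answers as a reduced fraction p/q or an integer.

6-mesh fixed-axis compound train (all bearings frame-fixed)
mesh 1 [64T→37T]: |ω|/ω_in = 1×64/37 = 64/37, sense flips to −
mesh 2 [26T→64T]: |ω|/ω_in = (64/37)×26/64 = 26/37, sense flips to +
mesh 3 [57T→57T]: |ω|/ω_in = (26/37)×57/57 = 26/37, sense flips to −
mesh 4 [57T→94T]: |ω|/ω_in = (26/37)×57/94 = 741/1739, sense flips to +
mesh 5 [28T→15T]: |ω|/ω_in = (741/1739)×28/15 = 6916/8695, sense flips to −
mesh 6 [28T→28T]: |ω|/ω_in = (6916/8695)×28/28 = 6916/8695, sense flips to +
signed output speed (× input speed) = 6916/8695

6916/8695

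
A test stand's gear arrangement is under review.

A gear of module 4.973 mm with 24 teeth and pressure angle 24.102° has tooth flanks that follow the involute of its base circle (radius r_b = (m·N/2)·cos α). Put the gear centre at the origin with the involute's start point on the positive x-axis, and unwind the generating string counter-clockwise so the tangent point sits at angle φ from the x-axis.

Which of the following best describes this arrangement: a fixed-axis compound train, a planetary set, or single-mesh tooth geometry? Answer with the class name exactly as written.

single-mesh tooth geometry

class = single-mesh tooth geometry [base-circle involute, m = 4.973, 24T]
classification: single-mesh tooth geometry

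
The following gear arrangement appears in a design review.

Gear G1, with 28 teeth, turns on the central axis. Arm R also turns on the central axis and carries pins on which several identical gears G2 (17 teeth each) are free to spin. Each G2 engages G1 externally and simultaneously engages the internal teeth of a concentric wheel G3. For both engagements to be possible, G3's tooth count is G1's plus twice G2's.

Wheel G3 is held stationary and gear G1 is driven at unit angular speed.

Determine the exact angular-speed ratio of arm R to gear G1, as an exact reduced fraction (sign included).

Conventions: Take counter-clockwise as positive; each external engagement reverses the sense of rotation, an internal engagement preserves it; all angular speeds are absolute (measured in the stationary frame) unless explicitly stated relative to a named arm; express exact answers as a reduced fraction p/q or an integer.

14/45

topology: planetary set — G1 28T / G2 17T / G3 62T, arm = carrier (Willis)
ring teeth: 28 + 2·17 = 62
28(ω_sun−ω_arm) = −62(ω_ring−ω_arm),  ω_ring = 0, ω_sun = 1
28(1−ω_arm) = −62(0−ω_arm)  ⇒  90·ω_arm = 28  ⇒  ω_arm = 14/45
ω_out/ω_in = 14/45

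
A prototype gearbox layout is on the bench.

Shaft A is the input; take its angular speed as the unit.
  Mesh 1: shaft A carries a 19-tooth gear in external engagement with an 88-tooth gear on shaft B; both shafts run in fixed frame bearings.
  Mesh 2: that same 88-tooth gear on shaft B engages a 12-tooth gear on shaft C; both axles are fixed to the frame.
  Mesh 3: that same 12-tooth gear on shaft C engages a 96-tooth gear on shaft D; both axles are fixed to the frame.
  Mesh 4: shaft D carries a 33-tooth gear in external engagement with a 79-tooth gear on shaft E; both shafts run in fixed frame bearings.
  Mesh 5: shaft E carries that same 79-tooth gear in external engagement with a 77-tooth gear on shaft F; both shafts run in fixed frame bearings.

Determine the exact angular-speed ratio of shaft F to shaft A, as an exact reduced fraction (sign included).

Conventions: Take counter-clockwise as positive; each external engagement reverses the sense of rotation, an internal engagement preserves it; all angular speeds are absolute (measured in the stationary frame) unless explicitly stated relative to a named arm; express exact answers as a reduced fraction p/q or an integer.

class = fixed-axis compound train [5 meshes; 5 ratios multiply, 5 sense flips]
mesh 1 [19T→88T]: running ratio 19/88, sense −
mesh 2 [88T→12T]: running ratio 19/12, sense +
mesh 3 [12T→96T]: running ratio 19/96, sense −
mesh 4 [33T→79T]: running ratio 209/2528, sense +
mesh 5 [79T→77T]: running ratio 19/224, sense −
ω_out/ω_in = -19/224

-19/224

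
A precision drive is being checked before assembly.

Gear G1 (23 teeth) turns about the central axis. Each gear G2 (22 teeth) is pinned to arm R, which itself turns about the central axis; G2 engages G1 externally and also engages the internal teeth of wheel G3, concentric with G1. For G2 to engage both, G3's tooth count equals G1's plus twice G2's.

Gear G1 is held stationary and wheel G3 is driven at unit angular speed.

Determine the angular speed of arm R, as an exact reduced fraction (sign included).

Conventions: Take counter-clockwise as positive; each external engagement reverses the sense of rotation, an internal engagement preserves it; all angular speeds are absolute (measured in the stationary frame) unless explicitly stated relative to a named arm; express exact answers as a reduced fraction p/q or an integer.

67/90

recognized (axles ride arm R): planetary set, 23/22/67 teeth
ring teeth: 23 + 2·22 = 67
23(ω_sun−ω_arm) = −67(ω_ring−ω_arm),  ω_sun = 0, ω_ring = 1
23(0−ω_arm) = −67(1−ω_arm)  ⇒  90·ω_arm = 67  ⇒  ω_arm = 67/90
exact speed ratio = 67/90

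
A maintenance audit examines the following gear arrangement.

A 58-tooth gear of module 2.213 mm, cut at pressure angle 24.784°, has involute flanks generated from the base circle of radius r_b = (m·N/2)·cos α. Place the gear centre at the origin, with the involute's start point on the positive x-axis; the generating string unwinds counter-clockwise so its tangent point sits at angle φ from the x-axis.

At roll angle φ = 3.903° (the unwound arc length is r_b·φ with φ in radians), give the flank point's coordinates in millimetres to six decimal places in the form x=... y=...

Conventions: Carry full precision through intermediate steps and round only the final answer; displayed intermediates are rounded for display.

class = single-mesh tooth geometry [base-circle involute, m = 2.213, 58T]
pitch radius r_p = m·N/2 = 2.213·58/2 = 64.177000
base radius r_b = r_p·cos α = 64.177000·cos 24.784° = 58.265950
roll angle φ = 3.903° = 0.06812020 rad
x = r_b·(cos φ + φ·sin φ) = 58.400981
y = r_b·(sin φ − φ·cos φ) = 0.006136

x=58.400981 y=0.006136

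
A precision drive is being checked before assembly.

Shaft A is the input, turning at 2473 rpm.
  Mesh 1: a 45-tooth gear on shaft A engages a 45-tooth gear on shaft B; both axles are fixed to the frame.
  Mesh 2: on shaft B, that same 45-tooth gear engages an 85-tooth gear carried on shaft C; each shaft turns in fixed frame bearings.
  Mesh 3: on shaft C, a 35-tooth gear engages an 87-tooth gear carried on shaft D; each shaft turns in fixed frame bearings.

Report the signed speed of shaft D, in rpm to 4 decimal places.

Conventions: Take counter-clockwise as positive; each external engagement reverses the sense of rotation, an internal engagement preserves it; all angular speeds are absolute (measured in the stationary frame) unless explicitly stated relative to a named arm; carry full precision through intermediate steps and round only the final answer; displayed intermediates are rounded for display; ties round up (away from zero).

recognized (4 fixed axles, 3 meshes): fixed-axis compound train
mesh 1 [45T→45T]: ω = 2473.0000×45/45 = 2473.0000 rpm, sense flips to −
mesh 2 [45T→85T]: ω = 2473.0000×45/85 = 1309.2353 rpm, sense flips to +
mesh 3 [35T→87T]: ω = 1309.2353×35/87 = 526.7039 rpm, sense flips to −
signed output speed = -526.7039 rpm

-526.7039 rpm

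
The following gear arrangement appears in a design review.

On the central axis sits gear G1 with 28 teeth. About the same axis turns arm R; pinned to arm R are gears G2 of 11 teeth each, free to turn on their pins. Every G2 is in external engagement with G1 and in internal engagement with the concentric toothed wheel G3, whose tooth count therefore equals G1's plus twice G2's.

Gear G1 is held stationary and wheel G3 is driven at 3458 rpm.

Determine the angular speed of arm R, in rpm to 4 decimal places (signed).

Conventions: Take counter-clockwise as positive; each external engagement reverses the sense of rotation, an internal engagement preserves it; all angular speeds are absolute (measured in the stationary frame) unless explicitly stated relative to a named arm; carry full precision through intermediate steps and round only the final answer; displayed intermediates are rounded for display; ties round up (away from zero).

planetary set (28T centre, 11T on arm, 50T internal) — Willis relation
normalise by the input: solve with ω_ring = 1, then scale by 3458 rpm
ring teeth: 28 + 2·11 = 50
28(ω_sun−ω_arm) = −50(ω_ring−ω_arm),  ω_sun = 0, ω_ring = 1
28(0−ω_arm) = −50(1−ω_arm)  ⇒  78·ω_arm = 50  ⇒  ω_arm = 25/39
scale: ω_arm = 25/39 × 3458 rpm = +2216.6667 rpm

+2216.6667 rpm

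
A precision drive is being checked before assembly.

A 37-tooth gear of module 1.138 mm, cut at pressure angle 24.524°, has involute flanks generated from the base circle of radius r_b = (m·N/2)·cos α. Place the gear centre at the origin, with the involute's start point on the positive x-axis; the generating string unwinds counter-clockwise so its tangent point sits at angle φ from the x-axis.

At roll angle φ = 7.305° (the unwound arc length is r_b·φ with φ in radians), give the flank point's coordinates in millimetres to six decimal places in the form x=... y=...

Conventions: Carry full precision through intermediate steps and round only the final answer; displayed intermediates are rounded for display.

x=19.308799 y=0.013211

recognized (one wheel, involute flank): single-mesh tooth geometry, m = 1.138, N = 37
pitch radius r_p = m·N/2 = 1.138·37/2 = 21.053000
base radius r_b = r_p·cos α = 21.053000·cos 24.524° = 19.153756
roll angle φ = 7.305° = 0.12749630 rad
x = r_b·(cos φ + φ·sin φ) = 19.308799
y = r_b·(sin φ − φ·cos φ) = 0.013211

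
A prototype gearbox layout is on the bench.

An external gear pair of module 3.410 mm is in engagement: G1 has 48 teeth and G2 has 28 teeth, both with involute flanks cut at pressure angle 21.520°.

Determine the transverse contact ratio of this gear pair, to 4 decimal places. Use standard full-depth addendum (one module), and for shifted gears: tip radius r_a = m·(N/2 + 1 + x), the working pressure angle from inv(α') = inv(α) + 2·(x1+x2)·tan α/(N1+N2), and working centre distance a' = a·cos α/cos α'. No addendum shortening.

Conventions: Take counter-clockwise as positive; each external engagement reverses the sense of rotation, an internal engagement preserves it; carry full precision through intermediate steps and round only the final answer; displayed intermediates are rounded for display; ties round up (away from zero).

1.6251

class = single-mesh tooth geometry [involute pair 48T × 28T, m = 3.410]
base radii: r_b1 = 76.134899, r_b2 = 44.412024
tip radii: r_a1 = 85.250000, r_a2 = 51.150000
no profile shift: α' = α, a' = a
action lengths: √(r_a1²−r_b1²) = 38.354135, √(r_a2²−r_b2²) = 25.375078
base pitch p_b = π·m·cos α = 9.966035
CR = (38.354135 + 25.375078 − 129.580000·sin 21.52000°)/9.966035 = 1.625110
contact ratio ≈ 1.6251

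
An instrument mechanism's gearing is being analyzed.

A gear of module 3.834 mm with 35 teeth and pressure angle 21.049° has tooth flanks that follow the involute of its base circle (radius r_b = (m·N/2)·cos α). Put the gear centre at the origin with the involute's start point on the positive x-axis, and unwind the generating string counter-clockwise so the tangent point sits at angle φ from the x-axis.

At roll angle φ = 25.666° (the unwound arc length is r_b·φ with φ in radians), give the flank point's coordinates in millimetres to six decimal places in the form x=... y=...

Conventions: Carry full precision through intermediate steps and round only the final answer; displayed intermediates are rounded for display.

single-mesh involute tooth geometry (35T wheel at module 3.834)
pitch radius r_p = m·N/2 = 3.834·35/2 = 67.095000
base radius r_b = r_p·cos α = 67.095000·cos 21.049° = 62.617993
roll angle φ = 25.666° = 0.44795621 rad
x = r_b·(cos φ + φ·sin φ) = 68.588926
y = r_b·(sin φ − φ·cos φ) = 1.838843

x=68.588926 y=1.838843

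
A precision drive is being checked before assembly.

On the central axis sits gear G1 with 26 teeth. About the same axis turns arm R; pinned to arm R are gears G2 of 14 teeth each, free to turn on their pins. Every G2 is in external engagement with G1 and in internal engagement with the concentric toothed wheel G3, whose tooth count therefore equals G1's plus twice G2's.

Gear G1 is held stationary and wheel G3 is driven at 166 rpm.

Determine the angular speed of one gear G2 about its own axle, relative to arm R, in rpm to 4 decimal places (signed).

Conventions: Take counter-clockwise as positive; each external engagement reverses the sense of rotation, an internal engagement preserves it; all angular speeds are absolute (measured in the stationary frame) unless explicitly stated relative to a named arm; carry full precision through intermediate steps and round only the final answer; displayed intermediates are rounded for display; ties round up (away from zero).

+208.0929 rpm

class = planetary set [G3 = 26+2·14 = 54; Willis about the carrier]
normalise by the input: solve with ω_ring = 1, then scale by 166 rpm
ring teeth: 26 + 2·14 = 54
26(ω_sun−ω_arm) = −54(ω_ring−ω_arm),  ω_sun = 0, ω_ring = 1
26(0−ω_arm) = −54(1−ω_arm)  ⇒  80·ω_arm = 54  ⇒  ω_arm = 27/40
sun–planet mesh: 26·(0−27/40) = −14·(ω_p−ω_arm)  ⇒  ω_p−ω_arm = 351/280
scale: ω_p−ω_arm = 351/280 × 166 rpm = +208.0929 rpm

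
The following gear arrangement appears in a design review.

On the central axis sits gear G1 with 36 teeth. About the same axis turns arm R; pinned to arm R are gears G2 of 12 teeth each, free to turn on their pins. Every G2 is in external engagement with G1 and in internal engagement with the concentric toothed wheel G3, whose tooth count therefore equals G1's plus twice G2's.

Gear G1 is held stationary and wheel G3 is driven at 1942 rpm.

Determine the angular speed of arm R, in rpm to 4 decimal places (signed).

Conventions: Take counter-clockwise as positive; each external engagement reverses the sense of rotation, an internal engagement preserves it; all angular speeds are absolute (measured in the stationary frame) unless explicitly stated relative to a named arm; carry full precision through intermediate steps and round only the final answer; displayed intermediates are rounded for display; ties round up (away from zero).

recognized (axles ride arm R): planetary set, 36/12/60 teeth
normalise by the input: solve with ω_ring = 1, then scale by 1942 rpm
ring teeth: 36 + 2·12 = 60
36(ω_sun−ω_arm) = −60(ω_ring−ω_arm),  ω_sun = 0, ω_ring = 1
36(0−ω_arm) = −60(1−ω_arm)  ⇒  96·ω_arm = 60  ⇒  ω_arm = 5/8
scale: ω_arm = 5/8 × 1942 rpm = +1213.7500 rpm

+1213.7500 rpm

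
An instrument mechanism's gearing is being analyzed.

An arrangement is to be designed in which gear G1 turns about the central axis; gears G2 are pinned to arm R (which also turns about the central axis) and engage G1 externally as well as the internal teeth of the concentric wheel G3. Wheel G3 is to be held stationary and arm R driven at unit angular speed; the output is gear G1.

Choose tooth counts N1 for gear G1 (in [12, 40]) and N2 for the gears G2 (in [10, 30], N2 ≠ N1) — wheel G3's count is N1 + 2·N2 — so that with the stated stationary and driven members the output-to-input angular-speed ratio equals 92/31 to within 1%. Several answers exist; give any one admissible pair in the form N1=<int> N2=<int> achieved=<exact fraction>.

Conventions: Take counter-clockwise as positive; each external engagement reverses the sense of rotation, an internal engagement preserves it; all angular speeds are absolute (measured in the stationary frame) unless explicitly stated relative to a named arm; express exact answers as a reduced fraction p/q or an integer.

topology: planetary set — design target 92/31, arm = carrier (Willis)
Willis with ω_ring = 0: ω_sun/ω_arm = (N1+N3)/N1; set equal to 92/31  ⇒  N3/N1 = 92/31 − 1 = 61/31
N3 = N1 + 2·N2  ⇒  N2/N1 = (N3/N1 − 1)/2 = (61/31 − 1)/2 = 15/31
smallest multiple with N1 ≥ 12 and N2 ≥ 10: k = 1  ⇒  N1 = 1·31 = 31, N2 = 1·15 = 15 (N1 ≤ 40, N2 ≤ 30, N2 ≠ N1 ✓), N3 = 31 + 2·15 = 61
check: (N1+N3)/N1 with N1 = 31, N3 = 61 gives 92/31; |achieved − target| = 0 ≤ 23/775 ✓

N1=31 N2=15 achieved=92/31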